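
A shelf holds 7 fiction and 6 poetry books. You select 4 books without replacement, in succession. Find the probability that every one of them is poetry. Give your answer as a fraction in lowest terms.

P(every draw is poetry) = 6/13 × 5/12 × 4/11 × 3/10 = 360/17160 = 3/143.

3/143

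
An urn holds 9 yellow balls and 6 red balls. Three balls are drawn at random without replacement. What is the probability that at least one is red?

P(no red) = 9/15 × 8/14 × 7/13 = 504/2730 = 12/65.
P(at least one) = 1 − 12/65 = 53/65.

53/65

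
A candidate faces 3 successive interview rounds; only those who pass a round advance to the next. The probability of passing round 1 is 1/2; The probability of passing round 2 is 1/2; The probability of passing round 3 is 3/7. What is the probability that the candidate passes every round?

The events are sequential, so multiply the conditional probabilities:
P = 1/2 × 1/2 × 3/7 = 3/28.

3/28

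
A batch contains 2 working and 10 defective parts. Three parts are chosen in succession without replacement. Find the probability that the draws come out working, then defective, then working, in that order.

Multiply the probability of each draw given the previous ones:
P = 2/12 × 10/11 × 1/10 = 20/1320 = 1/66.

1/66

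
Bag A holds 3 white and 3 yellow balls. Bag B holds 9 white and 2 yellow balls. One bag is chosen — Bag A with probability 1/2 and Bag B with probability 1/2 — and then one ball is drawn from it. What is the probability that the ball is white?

29/44

From Bag A: P(white) = 3/6.
From Bag B: P(white) = 9/11.
Total probability = (1/2)(3/6) + (1/2)(9/11) = 29/44.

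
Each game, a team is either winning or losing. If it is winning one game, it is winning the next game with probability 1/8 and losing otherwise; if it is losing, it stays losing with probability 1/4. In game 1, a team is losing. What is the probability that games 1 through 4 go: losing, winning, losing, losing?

21/128

Game 1 is given. For each transition, use the conditional probability from the current state:
P(winning | losing) = 3/4; P(losing | winning) = 7/8; P(losing | losing) = 1/4.
P = 3/4 × 7/8 × 1/4 = 21/128.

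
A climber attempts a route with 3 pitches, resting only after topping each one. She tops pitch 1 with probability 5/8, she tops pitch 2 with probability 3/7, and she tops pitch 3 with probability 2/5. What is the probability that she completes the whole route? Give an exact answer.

3/28

The events are sequential, so multiply the conditional probabilities:
P = 5/8 × 3/7 × 2/5 = 30/280 = 3/28.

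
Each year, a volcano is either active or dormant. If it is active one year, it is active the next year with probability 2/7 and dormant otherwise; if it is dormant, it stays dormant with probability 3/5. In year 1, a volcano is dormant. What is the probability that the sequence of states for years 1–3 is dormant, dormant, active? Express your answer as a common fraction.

6/25

Year 1 is given. For each transition, use the conditional probability from the current state:
P(dormant | dormant) = 3/5; P(active | dormant) = 2/5.
P = 3/5 × 2/5 = 6/25.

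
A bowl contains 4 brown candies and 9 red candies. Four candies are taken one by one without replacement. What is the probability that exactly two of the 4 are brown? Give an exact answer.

One ordering (brown drawn first) has probability 4/13 × 3/12 × 9/11 × 8/10 = 864/17160 = 36/715.
There are C(4,2) = 6 such orderings, each equally likely, so P = 6 × 36/715 = 216/715.

216/715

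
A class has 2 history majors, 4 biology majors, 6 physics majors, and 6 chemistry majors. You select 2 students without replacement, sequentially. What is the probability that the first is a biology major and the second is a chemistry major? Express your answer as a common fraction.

Chain rule:
P = 4/18 × 6/17 = 24/306 = 4/51.

4/51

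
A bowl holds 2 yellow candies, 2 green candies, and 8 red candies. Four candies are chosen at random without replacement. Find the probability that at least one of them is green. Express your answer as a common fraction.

P(no green) = 10/12 × 9/11 × 8/10 × 7/9 = 5040/11880 = 14/33.
P(at least one) = 1 − 14/33 = 19/33.

19/33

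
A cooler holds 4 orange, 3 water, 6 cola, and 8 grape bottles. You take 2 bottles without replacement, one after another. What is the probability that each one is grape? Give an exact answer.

2/15

P(all grape) = 8/21 × 7/20 = 56/420 = 2/15.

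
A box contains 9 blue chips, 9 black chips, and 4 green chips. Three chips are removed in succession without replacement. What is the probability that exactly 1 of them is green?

153/385

One ordering (green drawn first) has probability 4/22 × 18/21 × 17/20 = 1224/9240 = 51/385.
There are C(3,1) = 3 such orderings, each equally likely, so P = 3 × 51/385 = 153/385.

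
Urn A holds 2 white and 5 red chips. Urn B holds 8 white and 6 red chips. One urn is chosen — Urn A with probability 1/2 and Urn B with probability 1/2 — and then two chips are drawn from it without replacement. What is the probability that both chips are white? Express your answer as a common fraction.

97/546

From Urn A: P(both white) = (2/7)(1/6) = 1/21.
From Urn B: P(both white) = (8/14)(7/13) = 4/13.
Total probability = (1/2)(1/21) + (1/2)(4/13) = 97/546.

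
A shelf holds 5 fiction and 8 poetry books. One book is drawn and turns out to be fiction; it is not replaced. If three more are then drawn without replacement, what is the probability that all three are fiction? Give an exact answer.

1/55

After the first draw, 4 of the remaining 12 books are fiction.
P = 4/12 × 3/11 × 2/10 = 24/1320 = 1/55.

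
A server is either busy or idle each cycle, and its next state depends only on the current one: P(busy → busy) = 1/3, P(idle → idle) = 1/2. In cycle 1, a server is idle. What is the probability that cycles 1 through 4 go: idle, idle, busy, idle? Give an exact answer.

Cycle 1 is given. For each transition, use the conditional probability from the current state:
P(idle | idle) = 1/2; P(busy | idle) = 1/2; P(idle | busy) = 2/3.
P = 1/2 × 1/2 × 2/3 = 2/12 = 1/6.

1/6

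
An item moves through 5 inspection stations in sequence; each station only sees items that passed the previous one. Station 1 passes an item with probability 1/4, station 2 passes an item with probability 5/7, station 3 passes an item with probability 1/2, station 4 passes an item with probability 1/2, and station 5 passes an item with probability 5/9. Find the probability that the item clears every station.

The events are sequential, so multiply the conditional probabilities:
P = 1/4 × 5/7 × 1/2 × 1/2 × 5/9 = 25/1008.

25/1008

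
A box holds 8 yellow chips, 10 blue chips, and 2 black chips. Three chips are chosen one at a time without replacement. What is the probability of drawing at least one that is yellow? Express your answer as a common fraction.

46/57

P(no yellow) = 12/20 × 11/19 × 10/18 = 1320/6840 = 11/57.
P(at least one) = 1 − 11/57 = 46/57.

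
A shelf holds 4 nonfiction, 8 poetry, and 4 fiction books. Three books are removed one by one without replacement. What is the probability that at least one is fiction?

P(no fiction) = 12/16 × 11/15 × 10/14 = 1320/3360 = 11/28.
P(at least one) = 1 − 11/28 = 17/28.

17/28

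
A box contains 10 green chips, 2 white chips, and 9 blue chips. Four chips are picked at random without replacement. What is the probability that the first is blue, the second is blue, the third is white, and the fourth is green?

Chain rule:
P = 9/21 × 8/20 × 2/19 × 10/18 = 1440/143640 = 4/399.

4/399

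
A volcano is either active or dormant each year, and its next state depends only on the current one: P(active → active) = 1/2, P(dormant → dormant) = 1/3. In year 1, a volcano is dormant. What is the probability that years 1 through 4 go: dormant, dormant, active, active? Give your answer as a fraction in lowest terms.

Year 1 is given. For each transition, use the conditional probability from the current state:
P(dormant | dormant) = 1/3; P(active | dormant) = 2/3; P(active | active) = 1/2.
P = 1/3 × 2/3 × 1/2 = 2/18 = 1/9.

1/9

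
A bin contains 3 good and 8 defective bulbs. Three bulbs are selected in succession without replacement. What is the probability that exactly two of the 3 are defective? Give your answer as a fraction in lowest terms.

28/55

One ordering (defective drawn first) has probability 8/11 × 7/10 × 3/9 = 168/990 = 28/165.
There are C(3,2) = 3 such orderings, each equally likely, so P = 3 × 28/165 = 28/55.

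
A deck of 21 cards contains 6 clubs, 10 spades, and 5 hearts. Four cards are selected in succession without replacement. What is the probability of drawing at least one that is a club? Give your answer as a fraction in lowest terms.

44/57

P(no clubs) = 15/21 × 14/20 × 13/19 × 12/18 = 32760/143640 = 13/57.
P(at least one) = 1 − 13/57 = 44/57.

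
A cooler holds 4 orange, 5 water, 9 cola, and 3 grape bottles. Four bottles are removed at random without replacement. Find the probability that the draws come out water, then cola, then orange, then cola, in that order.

4/399

Each draw changes the counts, so multiply the conditional probabilities along the sequence:
P = 5/21 × 9/20 × 4/19 × 8/18 = 1440/143640 = 4/399.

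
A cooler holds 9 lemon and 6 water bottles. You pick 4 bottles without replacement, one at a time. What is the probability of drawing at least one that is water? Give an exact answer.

P(no water) = 9/15 × 8/14 × 7/13 × 6/12 = 3024/32760 = 6/65.
P(at least one) = 1 − 6/65 = 59/65.

59/65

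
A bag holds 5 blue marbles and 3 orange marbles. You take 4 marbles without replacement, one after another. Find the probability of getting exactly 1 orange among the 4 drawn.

One ordering (orange drawn first) has probability 3/8 × 5/7 × 4/6 × 3/5 = 180/1680 = 3/28.
There are C(4,1) = 4 such orderings, each equally likely, so P = 4 × 3/28 = 3/7.

3/7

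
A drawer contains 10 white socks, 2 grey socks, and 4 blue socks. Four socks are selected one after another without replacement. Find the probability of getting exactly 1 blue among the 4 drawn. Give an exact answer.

44/91

One ordering (blue drawn first) has probability 4/16 × 12/15 × 11/14 × 10/13 = 5280/43680 = 11/91.
There are C(4,1) = 4 such orderings, each equally likely, so P = 4 × 11/91 = 44/91.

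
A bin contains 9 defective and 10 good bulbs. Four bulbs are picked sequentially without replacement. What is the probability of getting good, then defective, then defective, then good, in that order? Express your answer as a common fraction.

Chain rule:
P = 10/19 × 9/18 × 8/17 × 9/16 = 6480/93024 = 45/646.

45/646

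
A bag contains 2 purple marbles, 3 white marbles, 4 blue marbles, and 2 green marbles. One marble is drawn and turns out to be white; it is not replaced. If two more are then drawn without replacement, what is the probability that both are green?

1/45

After the first draw, 2 of the remaining 10 marbles are green.
P = 2/10 × 1/9 = 2/90 = 1/45.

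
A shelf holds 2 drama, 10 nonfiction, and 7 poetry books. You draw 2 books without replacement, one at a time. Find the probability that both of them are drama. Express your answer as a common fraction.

P = 2/19 × 1/18 = 2/342 = 1/171.

1/171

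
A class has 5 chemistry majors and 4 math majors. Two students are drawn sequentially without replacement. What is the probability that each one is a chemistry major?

5/18

P(every draw is a chemistry major) = 5/9 × 4/8 = 20/72 = 5/18.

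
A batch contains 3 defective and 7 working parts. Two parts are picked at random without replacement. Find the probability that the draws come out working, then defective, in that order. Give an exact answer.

7/30

Chain rule:
P = 7/10 × 3/9 = 21/90 = 7/30.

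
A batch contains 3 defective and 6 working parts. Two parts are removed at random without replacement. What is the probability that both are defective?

1/12

P = 3/9 × 2/8 = 6/72 = 1/12.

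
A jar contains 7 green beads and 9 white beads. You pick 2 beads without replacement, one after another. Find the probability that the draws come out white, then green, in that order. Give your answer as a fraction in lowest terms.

21/80

Multiply the probability of each draw given the previous ones:
P = 9/16 × 7/15 = 63/240 = 21/80.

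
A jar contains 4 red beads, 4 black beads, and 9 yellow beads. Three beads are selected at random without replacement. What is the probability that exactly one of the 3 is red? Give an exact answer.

One ordering (red drawn first) has probability 4/17 × 13/16 × 12/15 = 624/4080 = 13/85.
There are C(3,1) = 3 such orderings, each equally likely, so P = 3 × 13/85 = 39/85.

39/85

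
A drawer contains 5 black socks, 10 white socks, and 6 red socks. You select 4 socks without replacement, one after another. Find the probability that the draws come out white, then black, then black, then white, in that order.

5/399

Chain rule:
P = 10/21 × 5/20 × 4/19 × 9/18 = 1800/143640 = 5/399.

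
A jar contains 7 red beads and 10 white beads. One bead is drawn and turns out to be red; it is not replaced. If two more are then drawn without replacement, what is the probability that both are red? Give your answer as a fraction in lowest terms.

After the first draw, 6 of the remaining 16 beads are red.
P = 6/16 × 5/15 = 30/240 = 1/8.

1/8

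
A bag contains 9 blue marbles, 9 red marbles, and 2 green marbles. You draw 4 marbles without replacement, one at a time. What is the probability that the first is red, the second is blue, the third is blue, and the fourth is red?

Multiply the probability of each draw given the previous ones:
P = 9/20 × 9/19 × 8/18 × 8/17 = 5184/116280 = 72/1615.

72/1615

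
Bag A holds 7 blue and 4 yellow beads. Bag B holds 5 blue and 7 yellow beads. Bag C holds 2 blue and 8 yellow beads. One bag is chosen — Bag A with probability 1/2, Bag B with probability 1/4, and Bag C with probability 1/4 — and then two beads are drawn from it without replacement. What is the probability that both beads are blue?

116/495

From Bag A: P(both blue) = (7/11)(6/10) = 21/55.
From Bag B: P(both blue) = (5/12)(4/11) = 5/33.
From Bag C: P(both blue) = (2/10)(1/9) = 1/45.
Total probability = (1/2)(21/55) + (1/4)(5/33) + (1/4)(1/45) = 116/495.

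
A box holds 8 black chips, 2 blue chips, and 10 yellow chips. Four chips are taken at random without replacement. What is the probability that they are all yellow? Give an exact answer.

14/323

P(every draw is yellow) = 10/20 × 9/19 × 8/18 × 7/17 = 5040/116280 = 14/323.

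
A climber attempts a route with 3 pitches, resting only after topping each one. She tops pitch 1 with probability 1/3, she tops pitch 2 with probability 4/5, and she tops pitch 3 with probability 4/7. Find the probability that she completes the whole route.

Each stage is reached only if all earlier stages succeed, so
P = 1/3 × 4/5 × 4/7 = 16/105.

16/105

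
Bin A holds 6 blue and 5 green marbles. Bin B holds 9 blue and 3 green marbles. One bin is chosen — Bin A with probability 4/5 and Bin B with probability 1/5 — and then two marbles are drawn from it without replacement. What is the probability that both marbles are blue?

From Bin A: P(both blue) = (6/11)(5/10) = 3/11.
From Bin B: P(both blue) = (9/12)(8/11) = 6/11.
Total probability = (4/5)(3/11) + (1/5)(6/11) = 18/55.

18/55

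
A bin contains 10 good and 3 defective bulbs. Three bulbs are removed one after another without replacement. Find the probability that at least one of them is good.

P(no good) = 3/13 × 2/12 × 1/11 = 6/1716 = 1/286.
P(at least one) = 1 − 1/286 = 285/286.

285/286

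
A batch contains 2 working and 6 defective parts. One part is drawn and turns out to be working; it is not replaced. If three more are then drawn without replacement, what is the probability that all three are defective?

4/7

With the first part removed, 6 defective remain out of 7.
P = 6/7 × 5/6 × 4/5 = 120/210 = 4/7.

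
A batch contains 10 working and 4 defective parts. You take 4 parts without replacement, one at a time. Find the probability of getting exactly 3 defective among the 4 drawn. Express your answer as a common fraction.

40/1001

One ordering (defective drawn first) has probability 4/14 × 3/13 × 2/12 × 10/11 = 240/24024 = 10/1001.
There are C(4,3) = 4 such orderings, each equally likely, so P = 4 × 10/1001 = 40/1001.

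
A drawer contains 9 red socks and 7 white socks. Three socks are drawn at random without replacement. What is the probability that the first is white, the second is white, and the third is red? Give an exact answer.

9/80

Each draw changes the counts, so multiply the conditional probabilities along the sequence:
P = 7/16 × 6/15 × 9/14 = 378/3360 = 9/80.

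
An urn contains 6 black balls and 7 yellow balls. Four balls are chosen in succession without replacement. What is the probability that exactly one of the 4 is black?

42/143

One ordering (black drawn first) has probability 6/13 × 7/12 × 6/11 × 5/10 = 1260/17160 = 21/286.
There are C(4,1) = 4 such orderings, each equally likely, so P = 4 × 21/286 = 42/143.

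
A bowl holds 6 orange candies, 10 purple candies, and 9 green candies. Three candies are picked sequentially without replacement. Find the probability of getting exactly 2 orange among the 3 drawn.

57/460

One ordering (orange drawn first) has probability 6/25 × 5/24 × 19/23 = 570/13800 = 19/460.
There are C(3,2) = 3 such orderings, each equally likely, so P = 3 × 19/460 = 57/460.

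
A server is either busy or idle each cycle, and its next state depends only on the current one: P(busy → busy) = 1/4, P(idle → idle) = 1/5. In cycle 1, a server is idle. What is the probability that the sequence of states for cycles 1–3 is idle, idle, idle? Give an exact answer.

1/25

Cycle 1 is given. For each transition, use the conditional probability from the current state:
P(idle | idle) = 1/5; P(idle | idle) = 1/5.
P = 1/5 × 1/5 = 1/25.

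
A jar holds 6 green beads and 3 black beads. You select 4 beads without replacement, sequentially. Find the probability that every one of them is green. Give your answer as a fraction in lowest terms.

5/42

P(every draw is green) = 6/9 × 5/8 × 4/7 × 3/6 = 360/3024 = 5/42.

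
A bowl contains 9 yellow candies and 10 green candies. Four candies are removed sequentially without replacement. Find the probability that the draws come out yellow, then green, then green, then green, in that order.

45/646

Multiply the probability of each draw given the previous ones:
P = 9/19 × 10/18 × 9/17 × 8/16 = 6480/93024 = 45/646.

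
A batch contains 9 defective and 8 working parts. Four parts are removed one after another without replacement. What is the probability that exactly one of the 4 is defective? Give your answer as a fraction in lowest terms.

18/85

One ordering (defective drawn first) has probability 9/17 × 8/16 × 7/15 × 6/14 = 3024/57120 = 9/170.
There are C(4,1) = 4 such orderings, each equally likely, so P = 4 × 9/170 = 18/85.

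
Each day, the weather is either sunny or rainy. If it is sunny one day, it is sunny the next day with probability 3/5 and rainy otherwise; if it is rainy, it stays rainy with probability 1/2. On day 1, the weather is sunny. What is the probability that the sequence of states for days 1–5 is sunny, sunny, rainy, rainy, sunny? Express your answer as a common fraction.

3/50

Day 1 is given. For each transition, use the conditional probability from the current state:
P(sunny | sunny) = 3/5; P(rainy | sunny) = 2/5; P(rainy | rainy) = 1/2; P(sunny | rainy) = 1/2.
P = 3/5 × 2/5 × 1/2 × 1/2 = 6/100 = 3/50.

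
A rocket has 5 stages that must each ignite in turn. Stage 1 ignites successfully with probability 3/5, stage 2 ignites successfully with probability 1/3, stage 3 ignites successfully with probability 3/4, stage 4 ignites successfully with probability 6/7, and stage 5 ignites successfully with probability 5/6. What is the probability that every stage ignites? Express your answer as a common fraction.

3/28

The events are sequential, so multiply the conditional probabilities:
P = 3/5 × 1/3 × 3/4 × 6/7 × 5/6 = 270/2520 = 3/28.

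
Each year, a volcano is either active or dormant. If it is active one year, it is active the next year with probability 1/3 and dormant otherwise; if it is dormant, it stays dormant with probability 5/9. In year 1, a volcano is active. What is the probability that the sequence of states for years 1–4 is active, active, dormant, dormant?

10/81

Year 1 is given. For each transition, use the conditional probability from the current state:
P(active | active) = 1/3; P(dormant | active) = 2/3; P(dormant | dormant) = 5/9.
P = 1/3 × 2/3 × 5/9 = 10/81.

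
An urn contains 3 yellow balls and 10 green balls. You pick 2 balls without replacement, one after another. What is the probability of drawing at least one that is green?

25/26

P(no green) = 3/13 × 2/12 = 6/156 = 1/26.
P(at least one) = 1 − 1/26 = 25/26.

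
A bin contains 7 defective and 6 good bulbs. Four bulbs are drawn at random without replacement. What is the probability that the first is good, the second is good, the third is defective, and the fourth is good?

Chain rule:
P = 6/13 × 5/12 × 7/11 × 4/10 = 840/17160 = 7/143.

7/143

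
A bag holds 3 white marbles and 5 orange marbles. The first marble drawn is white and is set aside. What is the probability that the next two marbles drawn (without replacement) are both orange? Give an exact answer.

With the first marble removed, 5 orange remain out of 7.
P = 5/7 × 4/6 = 20/42 = 10/21.

10/21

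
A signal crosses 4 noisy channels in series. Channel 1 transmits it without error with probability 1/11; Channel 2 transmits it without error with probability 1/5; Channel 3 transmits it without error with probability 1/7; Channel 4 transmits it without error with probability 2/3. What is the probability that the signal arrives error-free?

2/1155

Multiplying along the chain,
P = 1/11 × 1/5 × 1/7 × 2/3 = 2/1155.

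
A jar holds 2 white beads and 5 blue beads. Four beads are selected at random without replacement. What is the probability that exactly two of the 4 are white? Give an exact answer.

One ordering (white drawn first) has probability 2/7 × 1/6 × 5/5 × 4/4 = 40/840 = 1/21.
There are C(4,2) = 6 such orderings, each equally likely, so P = 6 × 1/21 = 2/7.

2/7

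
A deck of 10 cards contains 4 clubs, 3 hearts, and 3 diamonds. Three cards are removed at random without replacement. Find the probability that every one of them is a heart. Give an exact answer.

1/120

P = 3/10 × 2/9 × 1/8 = 6/720 = 1/120.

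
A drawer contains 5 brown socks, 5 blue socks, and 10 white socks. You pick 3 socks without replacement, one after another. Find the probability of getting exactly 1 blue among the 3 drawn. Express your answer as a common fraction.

One ordering (blue drawn first) has probability 5/20 × 15/19 × 14/18 = 1050/6840 = 35/228.
There are C(3,1) = 3 such orderings, each equally likely, so P = 3 × 35/228 = 35/76.

35/76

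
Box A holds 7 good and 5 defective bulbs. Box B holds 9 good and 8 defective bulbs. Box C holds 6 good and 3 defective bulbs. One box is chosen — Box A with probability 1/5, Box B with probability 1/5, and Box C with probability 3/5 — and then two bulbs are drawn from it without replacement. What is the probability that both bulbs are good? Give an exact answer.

1371/3740

From Box A: P(both good) = (7/12)(6/11) = 7/22.
From Box B: P(both good) = (9/17)(8/16) = 9/34.
From Box C: P(both good) = (6/9)(5/8) = 5/12.
Total probability = (1/5)(7/22) + (1/5)(9/34) + (3/5)(5/12) = 1371/3740.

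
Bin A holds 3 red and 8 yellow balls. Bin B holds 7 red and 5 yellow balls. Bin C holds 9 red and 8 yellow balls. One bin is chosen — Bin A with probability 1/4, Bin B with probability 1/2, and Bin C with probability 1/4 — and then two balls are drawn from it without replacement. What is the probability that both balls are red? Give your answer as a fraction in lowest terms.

From Bin A: P(both red) = (3/11)(2/10) = 3/55.
From Bin B: P(both red) = (7/12)(6/11) = 7/22.
From Bin C: P(both red) = (9/17)(8/16) = 9/34.
Total probability = (1/4)(3/55) + (1/2)(7/22) + (1/4)(9/34) = 1787/7480.

1787/7480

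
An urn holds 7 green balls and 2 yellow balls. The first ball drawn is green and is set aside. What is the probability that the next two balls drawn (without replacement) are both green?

After the first draw, 6 of the remaining 8 balls are green.
P = 6/8 × 5/7 = 30/56 = 15/28.

15/28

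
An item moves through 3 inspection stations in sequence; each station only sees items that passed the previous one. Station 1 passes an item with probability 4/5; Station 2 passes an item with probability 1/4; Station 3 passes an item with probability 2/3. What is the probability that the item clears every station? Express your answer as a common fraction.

The events are sequential, so multiply the conditional probabilities:
P = 4/5 × 1/4 × 2/3 = 8/60 = 2/15.

2/15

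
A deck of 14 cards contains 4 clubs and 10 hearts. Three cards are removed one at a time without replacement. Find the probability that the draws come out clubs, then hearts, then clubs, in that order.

5/91

Multiply the probability of each draw given the previous ones:
P = 4/14 × 10/13 × 3/12 = 120/2184 = 5/91.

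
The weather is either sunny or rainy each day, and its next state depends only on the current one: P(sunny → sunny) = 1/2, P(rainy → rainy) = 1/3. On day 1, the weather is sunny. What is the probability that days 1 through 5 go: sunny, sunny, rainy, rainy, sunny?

Day 1 is given. For each transition, use the conditional probability from the current state:
P(sunny | sunny) = 1/2; P(rainy | sunny) = 1/2; P(rainy | rainy) = 1/3; P(sunny | rainy) = 2/3.
P = 1/2 × 1/2 × 1/3 × 2/3 = 2/36 = 1/18.

1/18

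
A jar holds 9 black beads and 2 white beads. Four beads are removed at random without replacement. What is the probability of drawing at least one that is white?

P(no white) = 9/11 × 8/10 × 7/9 × 6/8 = 3024/7920 = 21/55.
P(at least one) = 1 − 21/55 = 34/55.

34/55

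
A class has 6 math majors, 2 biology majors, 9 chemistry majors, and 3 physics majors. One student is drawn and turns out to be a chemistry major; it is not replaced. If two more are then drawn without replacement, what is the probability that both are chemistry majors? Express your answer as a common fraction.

28/171

After the first draw, 8 of the remaining 19 students are chemistry majors.
P = 8/19 × 7/18 = 56/342 = 28/171.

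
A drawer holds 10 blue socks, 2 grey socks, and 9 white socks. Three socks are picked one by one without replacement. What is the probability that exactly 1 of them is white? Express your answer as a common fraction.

297/665

One ordering (white drawn first) has probability 9/21 × 12/20 × 11/19 = 1188/7980 = 99/665.
There are C(3,1) = 3 such orderings, each equally likely, so P = 3 × 99/665 = 297/665.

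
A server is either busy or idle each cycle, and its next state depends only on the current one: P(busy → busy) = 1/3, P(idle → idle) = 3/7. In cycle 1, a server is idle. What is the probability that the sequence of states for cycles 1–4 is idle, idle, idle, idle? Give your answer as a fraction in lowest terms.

Cycle 1 is given. For each transition, use the conditional probability from the current state:
P(idle | idle) = 3/7; P(idle | idle) = 3/7; P(idle | idle) = 3/7.
P = 3/7 × 3/7 × 3/7 = 27/343.

27/343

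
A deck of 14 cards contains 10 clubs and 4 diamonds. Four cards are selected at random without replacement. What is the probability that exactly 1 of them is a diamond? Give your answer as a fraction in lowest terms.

One ordering (a diamond drawn first) has probability 4/14 × 10/13 × 9/12 × 8/11 = 2880/24024 = 120/1001.
There are C(4,1) = 4 such orderings, each equally likely, so P = 4 × 120/1001 = 480/1001.

480/1001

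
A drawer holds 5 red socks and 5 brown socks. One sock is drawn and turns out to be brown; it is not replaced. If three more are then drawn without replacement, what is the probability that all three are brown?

1/21

After the first draw, 4 of the remaining 9 socks are brown.
P = 4/9 × 3/8 × 2/7 = 24/504 = 1/21.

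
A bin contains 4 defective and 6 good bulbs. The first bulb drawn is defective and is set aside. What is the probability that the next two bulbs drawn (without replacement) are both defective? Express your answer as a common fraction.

1/12

After the first draw, 3 of the remaining 9 bulbs are defective.
P = 3/9 × 2/8 = 6/72 = 1/12.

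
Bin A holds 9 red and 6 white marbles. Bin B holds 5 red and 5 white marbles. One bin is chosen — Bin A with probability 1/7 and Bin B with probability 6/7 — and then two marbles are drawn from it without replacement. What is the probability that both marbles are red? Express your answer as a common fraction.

From Bin A: P(both red) = (9/15)(8/14) = 12/35.
From Bin B: P(both red) = (5/10)(4/9) = 2/9.
Total probability = (1/7)(12/35) + (6/7)(2/9) = 176/735.

176/735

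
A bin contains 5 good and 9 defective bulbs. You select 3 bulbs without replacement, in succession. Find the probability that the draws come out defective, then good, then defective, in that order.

15/91

Multiply the probability of each draw given the previous ones:
P = 9/14 × 5/13 × 8/12 = 360/2184 = 15/91.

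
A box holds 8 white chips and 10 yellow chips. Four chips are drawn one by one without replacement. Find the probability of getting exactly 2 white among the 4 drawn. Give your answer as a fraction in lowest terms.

7/17

One ordering (white drawn first) has probability 8/18 × 7/17 × 10/16 × 9/15 = 5040/73440 = 7/102.
There are C(4,2) = 6 such orderings, each equally likely, so P = 6 × 7/102 = 7/17.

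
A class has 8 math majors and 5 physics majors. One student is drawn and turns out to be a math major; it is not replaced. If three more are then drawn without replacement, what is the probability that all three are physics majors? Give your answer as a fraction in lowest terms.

1/22

After the first draw, 5 of the remaining 12 students are physics majors.
P = 5/12 × 4/11 × 3/10 = 60/1320 = 1/22.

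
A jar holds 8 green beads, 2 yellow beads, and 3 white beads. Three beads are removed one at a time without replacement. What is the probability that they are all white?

P = 3/13 × 2/12 × 1/11 = 6/1716 = 1/286.

1/286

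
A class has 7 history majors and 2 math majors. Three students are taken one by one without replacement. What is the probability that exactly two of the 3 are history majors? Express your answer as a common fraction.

1/2

One ordering (history majors drawn first) has probability 7/9 × 6/8 × 2/7 = 84/504 = 1/6.
There are C(3,2) = 3 such orderings, each equally likely, so P = 3 × 1/6 = 1/2.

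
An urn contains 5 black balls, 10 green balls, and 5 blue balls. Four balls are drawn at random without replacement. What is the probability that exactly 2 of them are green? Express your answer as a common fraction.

One ordering (green drawn first) has probability 10/20 × 9/19 × 10/18 × 9/17 = 8100/116280 = 45/646.
There are C(4,2) = 6 such orderings, each equally likely, so P = 6 × 45/646 = 135/323.

135/323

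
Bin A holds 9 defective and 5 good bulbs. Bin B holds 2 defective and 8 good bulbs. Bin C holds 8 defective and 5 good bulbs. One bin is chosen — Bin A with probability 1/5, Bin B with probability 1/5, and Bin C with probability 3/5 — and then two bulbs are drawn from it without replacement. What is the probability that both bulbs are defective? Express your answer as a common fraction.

6121/20475

From Bin A: P(both defective) = (9/14)(8/13) = 36/91.
From Bin B: P(both defective) = (2/10)(1/9) = 1/45.
From Bin C: P(both defective) = (8/13)(7/12) = 14/39.
Total probability = (1/5)(36/91) + (1/5)(1/45) + (3/5)(14/39) = 6121/20475.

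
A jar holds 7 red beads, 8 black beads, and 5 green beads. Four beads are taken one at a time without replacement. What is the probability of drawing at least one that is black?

P(no black) = 12/20 × 11/19 × 10/18 × 9/17 = 11880/116280 = 33/323.
P(at least one) = 1 − 33/323 = 290/323.

290/323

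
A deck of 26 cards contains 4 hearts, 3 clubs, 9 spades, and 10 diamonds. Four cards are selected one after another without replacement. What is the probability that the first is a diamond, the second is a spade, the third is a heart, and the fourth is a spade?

12/1495

Each draw changes the counts, so multiply the conditional probabilities along the sequence:
P = 10/26 × 9/25 × 4/24 × 8/23 = 2880/358800 = 12/1495.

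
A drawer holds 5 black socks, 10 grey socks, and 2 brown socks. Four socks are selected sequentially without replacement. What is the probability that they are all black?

1/476

P(every draw is black) = 5/17 × 4/16 × 3/15 × 2/14 = 120/57120 = 1/476.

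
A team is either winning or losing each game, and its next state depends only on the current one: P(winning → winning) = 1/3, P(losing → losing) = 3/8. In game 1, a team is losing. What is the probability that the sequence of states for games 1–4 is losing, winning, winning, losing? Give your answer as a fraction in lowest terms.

5/36

Game 1 is given. For each transition, use the conditional probability from the current state:
P(winning | losing) = 5/8; P(winning | winning) = 1/3; P(losing | winning) = 2/3.
P = 5/8 × 1/3 × 2/3 = 10/72 = 5/36.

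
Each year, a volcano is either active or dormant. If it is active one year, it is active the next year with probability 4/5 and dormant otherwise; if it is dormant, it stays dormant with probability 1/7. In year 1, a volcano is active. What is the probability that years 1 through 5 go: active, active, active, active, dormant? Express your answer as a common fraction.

Year 1 is given. For each transition, use the conditional probability from the current state:
P(active | active) = 4/5; P(active | active) = 4/5; P(active | active) = 4/5; P(dormant | active) = 1/5.
P = 4/5 × 4/5 × 4/5 × 1/5 = 64/625.

64/625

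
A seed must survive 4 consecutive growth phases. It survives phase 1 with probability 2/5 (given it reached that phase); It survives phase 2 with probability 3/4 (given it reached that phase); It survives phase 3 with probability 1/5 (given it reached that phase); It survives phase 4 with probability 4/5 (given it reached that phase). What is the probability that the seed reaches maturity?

The events are sequential, so multiply the conditional probabilities:
P = 2/5 × 3/4 × 1/5 × 4/5 = 24/500 = 6/125.

6/125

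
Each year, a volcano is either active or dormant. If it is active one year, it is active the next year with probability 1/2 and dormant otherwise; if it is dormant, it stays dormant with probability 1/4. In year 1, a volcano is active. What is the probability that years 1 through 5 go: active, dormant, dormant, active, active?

3/64

Year 1 is given. For each transition, use the conditional probability from the current state:
P(dormant | active) = 1/2; P(dormant | dormant) = 1/4; P(active | dormant) = 3/4; P(active | active) = 1/2.
P = 1/2 × 1/4 × 3/4 × 1/2 = 3/64.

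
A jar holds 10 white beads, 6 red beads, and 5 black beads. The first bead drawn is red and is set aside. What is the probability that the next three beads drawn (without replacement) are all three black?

1/114

After the first draw, 5 of the remaining 20 beads are black.
P = 5/20 × 4/19 × 3/18 = 60/6840 = 1/114.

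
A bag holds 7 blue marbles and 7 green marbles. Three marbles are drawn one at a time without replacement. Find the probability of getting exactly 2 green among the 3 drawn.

One ordering (green drawn first) has probability 7/14 × 6/13 × 7/12 = 294/2184 = 7/52.
There are C(3,2) = 3 such orderings, each equally likely, so P = 3 × 7/52 = 21/52.

21/52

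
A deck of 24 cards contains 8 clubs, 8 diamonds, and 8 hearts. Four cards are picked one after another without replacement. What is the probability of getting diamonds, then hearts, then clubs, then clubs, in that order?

Chain rule:
P = 8/24 × 8/23 × 8/22 × 7/21 = 3584/255024 = 32/2277.

32/2277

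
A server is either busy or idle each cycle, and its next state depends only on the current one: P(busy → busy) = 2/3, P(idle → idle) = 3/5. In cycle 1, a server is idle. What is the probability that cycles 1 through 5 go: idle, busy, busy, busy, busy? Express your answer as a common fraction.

Cycle 1 is given. For each transition, use the conditional probability from the current state:
P(busy | idle) = 2/5; P(busy | busy) = 2/3; P(busy | busy) = 2/3; P(busy | busy) = 2/3.
P = 2/5 × 2/3 × 2/3 × 2/3 = 16/135.

16/135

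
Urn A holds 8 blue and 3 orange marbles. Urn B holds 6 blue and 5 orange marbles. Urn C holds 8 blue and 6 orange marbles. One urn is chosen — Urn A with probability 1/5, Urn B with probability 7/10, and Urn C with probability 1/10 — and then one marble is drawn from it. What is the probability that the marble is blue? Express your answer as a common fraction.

From Urn A: P(blue) = 8/11.
From Urn B: P(blue) = 6/11.
From Urn C: P(blue) = 8/14.
Total probability = (1/5)(8/11) + (7/10)(6/11) + (1/10)(8/14) = 45/77.

45/77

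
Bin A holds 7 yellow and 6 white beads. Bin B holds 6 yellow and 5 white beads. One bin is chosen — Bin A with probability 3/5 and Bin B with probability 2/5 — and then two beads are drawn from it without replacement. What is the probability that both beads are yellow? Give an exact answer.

From Bin A: P(both yellow) = (7/13)(6/12) = 7/26.
From Bin B: P(both yellow) = (6/11)(5/10) = 3/11.
Total probability = (3/5)(7/26) + (2/5)(3/11) = 387/1430.

387/1430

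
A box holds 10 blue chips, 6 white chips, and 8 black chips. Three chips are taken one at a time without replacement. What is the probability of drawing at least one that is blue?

415/506

P(no blue) = 14/24 × 13/23 × 12/22 = 2184/12144 = 91/506.
P(at least one) = 1 − 91/506 = 415/506.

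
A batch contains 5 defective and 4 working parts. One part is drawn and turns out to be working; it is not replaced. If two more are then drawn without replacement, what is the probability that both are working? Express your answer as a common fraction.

After the first draw, 3 of the remaining 8 parts are working.
P = 3/8 × 2/7 = 6/56 = 3/28.

3/28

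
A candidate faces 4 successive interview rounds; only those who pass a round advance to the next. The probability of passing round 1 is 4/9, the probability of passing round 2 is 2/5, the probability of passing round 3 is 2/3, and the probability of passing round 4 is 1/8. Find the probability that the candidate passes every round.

2/135

Each stage is reached only if all earlier stages succeed, so
P = 4/9 × 2/5 × 2/3 × 1/8 = 16/1080 = 2/135.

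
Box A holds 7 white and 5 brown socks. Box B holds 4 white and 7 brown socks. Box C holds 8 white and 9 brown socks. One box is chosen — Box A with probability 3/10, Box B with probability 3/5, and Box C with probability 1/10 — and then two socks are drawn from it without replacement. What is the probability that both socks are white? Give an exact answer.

From Box A: P(both white) = (7/12)(6/11) = 7/22.
From Box B: P(both white) = (4/11)(3/10) = 6/55.
From Box C: P(both white) = (8/17)(7/16) = 7/34.
Total probability = (3/10)(7/22) + (3/5)(6/55) + (1/10)(7/34) = 1697/9350.

1697/9350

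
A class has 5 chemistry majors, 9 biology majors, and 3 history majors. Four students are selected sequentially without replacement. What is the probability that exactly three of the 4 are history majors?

1/170

One ordering (history majors drawn first) has probability 3/17 × 2/16 × 1/15 × 14/14 = 84/57120 = 1/680.
There are C(4,3) = 4 such orderings, each equally likely, so P = 4 × 1/680 = 1/170.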